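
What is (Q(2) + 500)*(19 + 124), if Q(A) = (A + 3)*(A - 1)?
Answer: 72215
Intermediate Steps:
Q(A) = (-1 + A)*(3 + A) (Q(A) = (3 + A)*(-1 + A) = (-1 + A)*(3 + A))
(Q(2) + 500)*(19 + 124) = ((-3 + 2² + 2*2) + 500)*(19 + 124) = ((-3 + 4 + 4) + 500)*143 = (5 + 500)*143 = 505*143 = 72215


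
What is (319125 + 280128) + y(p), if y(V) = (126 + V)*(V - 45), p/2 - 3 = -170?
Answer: 678085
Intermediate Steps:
p = -334 (p = 6 + 2*(-170) = 6 - 340 = -334)
y(V) = (-45 + V)*(126 + V) (y(V) = (126 + V)*(-45 + V) = (-45 + V)*(126 + V))
(319125 + 280128) + y(p) = (319125 + 280128) + (-5670 + (-334)² + 81*(-334)) = 599253 + (-5670 + 111556 - 27054) = 599253 + 78832 = 678085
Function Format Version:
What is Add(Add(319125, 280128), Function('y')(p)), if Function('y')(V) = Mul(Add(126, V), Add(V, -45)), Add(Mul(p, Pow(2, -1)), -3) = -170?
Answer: 678085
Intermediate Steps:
p = -334 (p = Add(6, Mul(2, -170)) = Add(6, -340) = -334)
Function('y')(V) = Mul(Add(-45, V), Add(126, V)) (Function('y')(V) = Mul(Add(126, V), Add(-45, V)) = Mul(Add(-45, V), Add(126, V)))
Add(Add(319125, 280128), Function('y')(p)) = Add(Add(319125, 280128), Add(-5670, Pow(-334, 2), Mul(81, -334))) = Add(599253, Add(-5670, 111556, -27054)) = Add(599253, 78832) = 678085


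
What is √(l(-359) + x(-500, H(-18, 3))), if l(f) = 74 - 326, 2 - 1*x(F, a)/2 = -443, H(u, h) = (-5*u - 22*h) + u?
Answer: √638 ≈ 25.259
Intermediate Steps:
H(u, h) = -22*h - 4*u (H(u, h) = (-22*h - 5*u) + u = -22*h - 4*u)
x(F, a) = 890 (x(F, a) = 4 - 2*(-443) = 4 + 886 = 890)
l(f) = -252
√(l(-359) + x(-500, H(-18, 3))) = √(-252 + 890) = √638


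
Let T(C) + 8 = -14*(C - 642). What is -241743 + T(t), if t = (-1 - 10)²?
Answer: -234457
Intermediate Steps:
t = 121 (t = (-11)² = 121)
T(C) = 8980 - 14*C (T(C) = -8 - 14*(C - 642) = -8 - 14*(-642 + C) = -8 + (8988 - 14*C) = 8980 - 14*C)
-241743 + T(t) = -241743 + (8980 - 14*121) = -241743 + (8980 - 1694) = -241743 + 7286 = -234457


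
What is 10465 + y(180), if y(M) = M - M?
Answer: 10465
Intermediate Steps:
y(M) = 0
10465 + y(180) = 10465 + 0 = 10465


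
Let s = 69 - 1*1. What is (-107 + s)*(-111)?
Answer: 4329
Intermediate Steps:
s = 68 (s = 69 - 1 = 68)
(-107 + s)*(-111) = (-107 + 68)*(-111) = -39*(-111) = 4329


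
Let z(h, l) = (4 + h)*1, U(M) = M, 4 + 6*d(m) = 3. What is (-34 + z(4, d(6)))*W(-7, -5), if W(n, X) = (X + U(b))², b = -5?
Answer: -2600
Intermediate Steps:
d(m) = -⅙ (d(m) = -⅔ + (⅙)*3 = -⅔ + ½ = -⅙)
W(n, X) = (-5 + X)² (W(n, X) = (X - 5)² = (-5 + X)²)
z(h, l) = 4 + h
(-34 + z(4, d(6)))*W(-7, -5) = (-34 + (4 + 4))*(-5 - 5)² = (-34 + 8)*(-10)² = -26*100 = -2600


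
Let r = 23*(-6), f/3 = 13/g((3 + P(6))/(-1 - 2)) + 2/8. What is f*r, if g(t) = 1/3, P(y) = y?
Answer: -32499/2 ≈ -16250.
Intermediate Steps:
g(t) = ⅓
f = 471/4 (f = 3*(13/(⅓) + 2/8) = 3*(13*3 + 2*(⅛)) = 3*(39 + ¼) = 3*(157/4) = 471/4 ≈ 117.75)
r = -138
f*r = (471/4)*(-138) = -32499/2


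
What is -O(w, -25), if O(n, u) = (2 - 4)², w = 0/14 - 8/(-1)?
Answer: -4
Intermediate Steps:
w = 8 (w = 0*(1/14) - 8*(-1) = 0 + 8 = 8)
O(n, u) = 4 (O(n, u) = (-2)² = 4)
-O(w, -25) = -1*4 = -4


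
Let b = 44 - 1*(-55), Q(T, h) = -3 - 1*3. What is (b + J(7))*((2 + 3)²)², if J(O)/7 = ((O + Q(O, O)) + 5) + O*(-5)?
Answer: -65000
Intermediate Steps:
Q(T, h) = -6 (Q(T, h) = -3 - 3 = -6)
J(O) = -7 - 28*O (J(O) = 7*(((O - 6) + 5) + O*(-5)) = 7*(((-6 + O) + 5) - 5*O) = 7*((-1 + O) - 5*O) = 7*(-1 - 4*O) = -7 - 28*O)
b = 99 (b = 44 + 55 = 99)
(b + J(7))*((2 + 3)²)² = (99 + (-7 - 28*7))*((2 + 3)²)² = (99 + (-7 - 196))*(5²)² = (99 - 203)*25² = -104*625 = -65000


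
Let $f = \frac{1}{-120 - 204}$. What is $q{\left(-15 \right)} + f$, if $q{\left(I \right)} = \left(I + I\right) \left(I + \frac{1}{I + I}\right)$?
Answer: $\frac{146123}{324} \approx 451.0$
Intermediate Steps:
$q{\left(I \right)} = 2 I \left(I + \frac{1}{2 I}\right)$
$f = - \frac{1}{324}$ ($f = \frac{1}{-324} = - \frac{1}{324} \approx -0.0030864$)
$q{\left(-15 \right)} + f = \left(1 + 2 \left(-15\right)^{2}\right) - \frac{1}{324} = \left(1 + 2 \cdot 225\right) - \frac{1}{324} = \left(1 + 450\right) - \frac{1}{324} = 451 - \frac{1}{324} = \frac{146123}{324}$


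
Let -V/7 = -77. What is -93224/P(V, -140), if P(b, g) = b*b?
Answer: -93224/290521 ≈ -0.32089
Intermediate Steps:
V = 539 (V = -7*(-77) = 539)
P(b, g) = b²
-93224/P(V, -140) = -93224/(539²) = -93224/290521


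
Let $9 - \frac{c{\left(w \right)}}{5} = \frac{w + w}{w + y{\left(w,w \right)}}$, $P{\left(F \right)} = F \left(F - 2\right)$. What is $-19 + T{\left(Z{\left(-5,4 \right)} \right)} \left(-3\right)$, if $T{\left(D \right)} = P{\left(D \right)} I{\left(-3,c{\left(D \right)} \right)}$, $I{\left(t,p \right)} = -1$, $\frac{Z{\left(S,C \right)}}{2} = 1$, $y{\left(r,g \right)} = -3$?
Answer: $-19$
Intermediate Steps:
$P{\left(F \right)} = F \left(-2 + F\right)$
$Z{\left(S,C \right)} = 2$ ($Z{\left(S,C \right)} = 2 \cdot 1 = 2$)
$c{\left(w \right)} = 45 - \frac{10 w}{-3 + w}$ ($c{\left(w \right)} = 45 - 5 \frac{w + w}{w - 3} = 45 - 5 \frac{2 w}{-3 + w} = 45 - \frac{10 w}{-3 + w}$)
$T{\left(D \right)} = - D \left(-2 + D\right)$ ($T{\left(D \right)} = D \left(-2 + D\right) \left(-1\right) = - D \left(-2 + D\right)$)
$-19 + T{\left(Z{\left(-5,4 \right)} \right)} \left(-3\right) = -19 + 2 \left(2 - 2\right) \left(-3\right) = -19 + 2 \cdot 0 \left(-3\right) = -19 + 0 \left(-3\right) = -19 + 0 = -19$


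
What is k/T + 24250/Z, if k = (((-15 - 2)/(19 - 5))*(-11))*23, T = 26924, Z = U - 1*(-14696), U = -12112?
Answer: 1143976473/121750328 ≈ 9.3961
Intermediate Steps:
Z = 2584 (Z = -12112 - 1*(-14696) = -12112 + 14696 = 2584)
k = 4301/14 (k = (-17/14*(-11))*23 = (-17*1/14*(-11))*23 = -17/14*(-11)*23 = (187/14)*23 = 4301/14 ≈ 307.21)
k/T + 24250/Z = (4301/14)/26924 + 24250/2584 = (4301/14)*(1/26924) + 24250*(1/2584) = 4301/376936 + 12125/1292 = 1143976473/121750328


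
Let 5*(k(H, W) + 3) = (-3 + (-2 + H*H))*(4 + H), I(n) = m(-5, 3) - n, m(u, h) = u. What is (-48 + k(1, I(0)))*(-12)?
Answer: 660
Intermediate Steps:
I(n) = -5 - n
k(H, W) = -3 + (-5 + H**2)*(4 + H)/5 (k(H, W) = -3 + ((-3 + (-2 + H*H))*(4 + H))/5 = -3 + ((-3 + (-2 + H**2))*(4 + H))/5 = -3 + ((-5 + H**2)*(4 + H))/5 = -3 + (-5 + H**2)*(4 + H)/5)
(-48 + k(1, I(0)))*(-12) = (-48 + (-7 - 1*1 + (1/5)*1**3 + (4/5)*1**2))*(-12) = (-48 + (-7 - 1 + (1/5)*1 + (4/5)*1))*(-12) = (-48 + (-7 - 1 + 1/5 + 4/5))*(-12) = (-48 - 7)*(-12) = -55*(-12) = 660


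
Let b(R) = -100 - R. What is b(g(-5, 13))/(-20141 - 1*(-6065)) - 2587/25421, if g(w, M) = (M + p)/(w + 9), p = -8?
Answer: -15040327/159033776 ≈ -0.094573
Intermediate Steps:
g(w, M) = (-8 + M)/(9 + w) (g(w, M) = (M - 8)/(w + 9) = (-8 + M)/(9 + w))
b(g(-5, 13))/(-20141 - 1*(-6065)) - 2587/25421 = (-100 - (-8 + 13)/(9 - 5))/(-20141 - 1*(-6065)) - 2587/25421 = (-100 - 5/4)/(-20141 + 6065) - 2587*1/25421 = (-100 - 5/4)/(-14076) - 2587/25421 = (-100 - 1*5/4)*(-1/14076) - 2587/25421 = (-100 - 5/4)*(-1/14076) - 2587/25421 = -405/4*(-1/14076) - 2587/25421 = 45/6256 - 2587/25421 = -15040327/159033776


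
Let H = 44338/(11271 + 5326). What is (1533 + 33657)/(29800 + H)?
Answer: 41717745/35331067 ≈ 1.1808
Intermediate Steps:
H = 6334/2371 (H = 44338/16597 = 44338*(1/16597) = 6334/2371 ≈ 2.6714)
(1533 + 33657)/(29800 + H) = (1533 + 33657)/(29800 + 6334/2371) = 35190/(70662134/2371) = 35190*(2371/70662134) = 41717745/35331067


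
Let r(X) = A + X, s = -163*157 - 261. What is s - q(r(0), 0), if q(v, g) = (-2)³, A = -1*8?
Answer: -25844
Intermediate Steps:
A = -8
s = -25852 (s = -25591 - 261 = -25852)
r(X) = -8 + X
q(v, g) = -8
s - q(r(0), 0) = -25852 - 1*(-8) = -25852 + 8 = -25844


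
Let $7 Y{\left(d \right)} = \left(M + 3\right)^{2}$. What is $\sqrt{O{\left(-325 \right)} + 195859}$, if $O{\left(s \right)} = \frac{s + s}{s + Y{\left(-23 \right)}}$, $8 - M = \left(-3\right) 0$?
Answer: $\frac{\sqrt{227184984186}}{1077} \approx 442.56$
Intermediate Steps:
$M = 8$ ($M = 8 - \left(-3\right) 0 = 8 - 0 = 8 + 0 = 8$)
$Y{\left(d \right)} = \frac{121}{7}$ ($Y{\left(d \right)} = \frac{\left(8 + 3\right)^{2}}{7} = \frac{11^{2}}{7} = \frac{1}{7} \cdot 121 = \frac{121}{7}$)
$O{\left(s \right)} = \frac{2 s}{\frac{121}{7} + s}$ ($O{\left(s \right)} = \frac{s + s}{s + \frac{121}{7}} = \frac{2 s}{\frac{121}{7} + s}$)
$\sqrt{O{\left(-325 \right)} + 195859} = \sqrt{14 \left(-325\right) \frac{1}{121 + 7 \left(-325\right)} + 195859} = \sqrt{14 \left(-325\right) \frac{1}{121 - 2275} + 195859} = \sqrt{14 \left(-325\right) \frac{1}{-2154} + 195859} = \sqrt{14 \left(-325\right) \left(- \frac{1}{2154}\right) + 195859} = \sqrt{\frac{2275}{1077} + 195859} = \sqrt{\frac{210942418}{1077}} = \frac{\sqrt{227184984186}}{1077}$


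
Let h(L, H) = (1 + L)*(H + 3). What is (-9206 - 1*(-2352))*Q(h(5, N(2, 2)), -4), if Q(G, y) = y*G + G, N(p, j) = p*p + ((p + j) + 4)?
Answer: 1850580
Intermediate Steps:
N(p, j) = 4 + j + p + p² (N(p, j) = p² + ((j + p) + 4) = p² + (4 + j + p) = 4 + j + p + p²)
h(L, H) = (1 + L)*(3 + H)
Q(G, y) = G + G*y (Q(G, y) = G*y + G = G + G*y)
(-9206 - 1*(-2352))*Q(h(5, N(2, 2)), -4) = (-9206 - 1*(-2352))*((3 + (4 + 2 + 2 + 2²) + 3*5 + (4 + 2 + 2 + 2²)*5)*(1 - 4)) = (-9206 + 2352)*((3 + (4 + 2 + 2 + 4) + 15 + (4 + 2 + 2 + 4)*5)*(-3)) = -6854*(3 + 12 + 15 + 12*5)*(-3) = -6854*(3 + 12 + 15 + 60)*(-3) = -616860*(-3) = -6854*(-270) = 1850580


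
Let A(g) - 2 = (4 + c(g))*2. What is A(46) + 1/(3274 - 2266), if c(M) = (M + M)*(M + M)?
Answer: 17073505/1008 ≈ 16938.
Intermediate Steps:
c(M) = 4*M**2 (c(M) = (2*M)*(2*M) = 4*M**2)
A(g) = 10 + 8*g**2 (A(g) = 2 + (4 + 4*g**2)*2 = 2 + (8 + 8*g**2) = 10 + 8*g**2)
A(46) + 1/(3274 - 2266) = (10 + 8*46**2) + 1/(3274 - 2266) = (10 + 8*2116) + 1/1008 = (10 + 16928) + 1/1008 = 16938 + 1/1008 = 17073505/1008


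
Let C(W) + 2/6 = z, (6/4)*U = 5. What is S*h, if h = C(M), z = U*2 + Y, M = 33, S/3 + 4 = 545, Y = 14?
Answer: 33001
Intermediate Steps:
U = 10/3 (U = (⅔)*5 = 10/3 ≈ 3.3333)
S = 1623 (S = -12 + 3*545 = -12 + 1635 = 1623)
z = 62/3 (z = (10/3)*2 + 14 = 20/3 + 14 = 62/3 ≈ 20.667)
C(W) = 61/3 (C(W) = -⅓ + 62/3 = 61/3)
h = 61/3 ≈ 20.333
S*h = 1623*(61/3) = 33001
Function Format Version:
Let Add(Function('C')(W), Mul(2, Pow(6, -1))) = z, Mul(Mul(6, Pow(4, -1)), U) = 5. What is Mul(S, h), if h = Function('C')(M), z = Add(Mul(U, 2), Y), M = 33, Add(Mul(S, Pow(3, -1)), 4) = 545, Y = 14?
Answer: 33001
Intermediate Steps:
U = Rational(10, 3) (U = Mul(Rational(2, 3), 5) = Rational(10, 3) ≈ 3.3333)
S = 1623 (S = Add(-12, Mul(3, 545)) = Add(-12, 1635) = 1623)
z = Rational(62, 3) (z = Add(Mul(Rational(10, 3), 2), 14) = Add(Rational(20, 3), 14) = Rational(62, 3) ≈ 20.667)
Function('C')(W) = Rational(61, 3) (Function('C')(W) = Add(Rational(-1, 3), Rational(62, 3)) = Rational(61, 3))
h = Rational(61, 3) ≈ 20.333
Mul(S, h) = Mul(1623, Rational(61, 3)) = 33001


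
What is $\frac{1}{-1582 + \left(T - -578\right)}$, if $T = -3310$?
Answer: $- \frac{1}{4314} \approx -0.0002318$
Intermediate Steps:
$\frac{1}{-1582 + \left(T - -578\right)} = \frac{1}{-1582 - 2732} = \frac{1}{-4314} = - \frac{1}{4314}$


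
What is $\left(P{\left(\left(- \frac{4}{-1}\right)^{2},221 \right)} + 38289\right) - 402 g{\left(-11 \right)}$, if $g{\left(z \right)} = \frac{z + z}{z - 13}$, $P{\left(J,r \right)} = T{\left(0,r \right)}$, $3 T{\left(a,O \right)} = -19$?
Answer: $\frac{227485}{6} \approx 37914.0$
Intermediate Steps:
$T{\left(a,O \right)} = - \frac{19}{3}$ ($T{\left(a,O \right)} = \frac{1}{3} \left(-19\right) = - \frac{19}{3}$)
$P{\left(J,r \right)} = - \frac{19}{3}$
$g{\left(z \right)} = \frac{2 z}{-13 + z}$
$\left(P{\left(\left(- \frac{4}{-1}\right)^{2},221 \right)} + 38289\right) - 402 g{\left(-11 \right)} = \left(- \frac{19}{3} + 38289\right) - 402 \cdot 2 \left(-11\right) \frac{1}{-13 - 11} = \frac{114848}{3} - 402 \cdot 2 \left(-11\right) \frac{1}{-24} = \frac{114848}{3} - 402 \cdot 2 \left(-11\right) \left(- \frac{1}{24}\right) = \frac{114848}{3} - 402 \cdot \frac{11}{12} = \frac{114848}{3} - \frac{737}{2} = \frac{227485}{6}$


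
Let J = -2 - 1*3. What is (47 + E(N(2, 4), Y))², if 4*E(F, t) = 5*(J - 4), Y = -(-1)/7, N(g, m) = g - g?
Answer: 20449/16 ≈ 1278.1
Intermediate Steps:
N(g, m) = 0
J = -5 (J = -2 - 3 = -5)
Y = ⅐ (Y = -(-1)/7 = -1*(-⅐) = ⅐ ≈ 0.14286)
E(F, t) = -45/4 (E(F, t) = (5*(-5 - 4))/4 = (5*(-9))/4 = (¼)*(-45) = -45/4)
(47 + E(N(2, 4), Y))² = (47 - 45/4)² = (143/4)² = 20449/16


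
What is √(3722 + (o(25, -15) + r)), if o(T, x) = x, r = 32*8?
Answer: √3963 ≈ 62.952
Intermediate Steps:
r = 256
√(3722 + (o(25, -15) + r)) = √(3722 + (-15 + 256)) = √(3722 + 241) = √3963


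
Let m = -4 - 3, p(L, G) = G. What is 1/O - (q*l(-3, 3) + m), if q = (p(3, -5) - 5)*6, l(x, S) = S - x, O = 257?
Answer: 94320/257 ≈ 367.00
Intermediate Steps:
m = -7
q = -60 (q = (-5 - 5)*6 = -10*6 = -60)
1/O - (q*l(-3, 3) + m) = 1/257 - (-60*(3 - 1*(-3)) - 7) = 1/257 - (-60*(3 + 3) - 7) = 1/257 - (-60*6 - 7) = 1/257 - (-360 - 7) = 1/257 - 1*(-367) = 1/257 + 367 = 94320/257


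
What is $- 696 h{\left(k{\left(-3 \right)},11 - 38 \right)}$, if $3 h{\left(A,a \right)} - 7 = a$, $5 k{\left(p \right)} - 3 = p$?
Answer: $4640$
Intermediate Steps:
$k{\left(p \right)} = \frac{3}{5} + \frac{p}{5}$
$h{\left(A,a \right)} = \frac{7}{3} + \frac{a}{3}$
$- 696 h{\left(k{\left(-3 \right)},11 - 38 \right)} = - 696 \left(\frac{7}{3} + \frac{11 - 38}{3}\right) = - 696 \left(\frac{7}{3} + \frac{1}{3} \left(-27\right)\right) = - 696 \left(\frac{7}{3} - 9\right) = \left(-696\right) \left(- \frac{20}{3}\right) = 4640$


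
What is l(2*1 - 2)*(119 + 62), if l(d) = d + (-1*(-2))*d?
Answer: 0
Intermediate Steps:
l(d) = 3*d (l(d) = d + 2*d = 3*d)
l(2*1 - 2)*(119 + 62) = (3*(2*1 - 2))*(119 + 62) = (3*(2 - 2))*181 = (3*0)*181 = 0*181 = 0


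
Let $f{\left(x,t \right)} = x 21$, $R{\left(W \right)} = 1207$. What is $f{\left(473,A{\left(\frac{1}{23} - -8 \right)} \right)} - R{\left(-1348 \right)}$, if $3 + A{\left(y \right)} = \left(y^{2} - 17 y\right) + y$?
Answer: $8726$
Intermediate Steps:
$A{\left(y \right)} = -3 + y^{2} - 16 y$ ($A{\left(y \right)} = -3 + \left(\left(y^{2} - 17 y\right) + y\right) = -3 + \left(y^{2} - 16 y\right) = -3 + y^{2} - 16 y$)
$f{\left(x,t \right)} = 21 x$
$f{\left(473,A{\left(\frac{1}{23} - -8 \right)} \right)} - R{\left(-1348 \right)} = 21 \cdot 473 - 1207 = 9933 - 1207 = 8726$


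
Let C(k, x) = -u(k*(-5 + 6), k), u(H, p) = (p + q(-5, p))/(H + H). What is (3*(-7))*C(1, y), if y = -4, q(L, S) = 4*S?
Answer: 105/2 ≈ 52.500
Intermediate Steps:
u(H, p) = 5*p/(2*H) (u(H, p) = (p + 4*p)/(H + H) = (5*p)/((2*H)) = (5*p)*(1/(2*H)) = 5*p/(2*H))
C(k, x) = -5/2 (C(k, x) = -5*k/(2*(k*(-5 + 6))) = -5*k/(2*(k*1)) = -5*k/(2*k) = -1*5/2 = -5/2)
(3*(-7))*C(1, y) = (3*(-7))*(-5/2) = -21*(-5/2) = 105/2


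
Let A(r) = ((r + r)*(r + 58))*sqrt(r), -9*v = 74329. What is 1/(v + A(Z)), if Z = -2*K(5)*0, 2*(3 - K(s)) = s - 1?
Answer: -9/74329 ≈ -0.00012108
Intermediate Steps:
K(s) = 7/2 - s/2 (K(s) = 3 - (s - 1)/2 = 3 - (-1 + s)/2 = 3 + (1/2 - s/2) = 7/2 - s/2)
v = -74329/9 (v = -1/9*74329 = -74329/9 ≈ -8258.8)
Z = 0 (Z = -2*(7/2 - 1/2*5)*0 = -2*(7/2 - 5/2)*0 = -2*1*0 = -2*0 = 0)
A(r) = 2*r**(3/2)*(58 + r) (A(r) = ((2*r)*(58 + r))*sqrt(r) = (2*r*(58 + r))*sqrt(r) = 2*r**(3/2)*(58 + r))
1/(v + A(Z)) = 1/(-74329/9 + 2*0**(3/2)*(58 + 0)) = 1/(-74329/9 + 2*0*58) = 1/(-74329/9 + 0) = 1/(-74329/9) = -9/74329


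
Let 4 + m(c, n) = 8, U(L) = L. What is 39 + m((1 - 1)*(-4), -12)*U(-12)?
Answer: -9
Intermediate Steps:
m(c, n) = 4 (m(c, n) = -4 + 8 = 4)
39 + m((1 - 1)*(-4), -12)*U(-12) = 39 + 4*(-12) = 39 - 48 = -9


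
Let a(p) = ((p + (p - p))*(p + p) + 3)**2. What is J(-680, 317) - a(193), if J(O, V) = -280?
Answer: -5550399281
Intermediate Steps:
a(p) = (3 + 2*p**2)**2 (a(p) = ((p + 0)*(2*p) + 3)**2 = (p*(2*p) + 3)**2 = (2*p**2 + 3)**2 = (3 + 2*p**2)**2)
J(-680, 317) - a(193) = -280 - (3 + 2*193**2)**2 = -280 - (3 + 2*37249)**2 = -280 - (3 + 74498)**2 = -280 - 1*74501**2 = -280 - 1*5550399001 = -280 - 5550399001 = -5550399281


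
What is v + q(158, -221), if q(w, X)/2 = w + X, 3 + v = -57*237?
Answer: -13638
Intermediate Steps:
v = -13512 (v = -3 - 57*237 = -3 - 13509 = -13512)
q(w, X) = 2*X + 2*w (q(w, X) = 2*(w + X) = 2*(X + w) = 2*X + 2*w)
v + q(158, -221) = -13512 + (2*(-221) + 2*158) = -13512 + (-442 + 316) = -13512 - 126 = -13638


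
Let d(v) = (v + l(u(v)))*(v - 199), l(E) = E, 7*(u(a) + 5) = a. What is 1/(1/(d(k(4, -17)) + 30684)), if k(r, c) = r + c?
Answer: 244256/7 ≈ 34894.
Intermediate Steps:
u(a) = -5 + a/7
k(r, c) = c + r
d(v) = (-199 + v)*(-5 + 8*v/7) (d(v) = (v + (-5 + v/7))*(v - 199) = (-5 + 8*v/7)*(-199 + v) = (-199 + v)*(-5 + 8*v/7))
1/(1/(d(k(4, -17)) + 30684)) = 1/(1/((995 - 1627*(-17 + 4)/7 + 8*(-17 + 4)²/7) + 30684)) = 1/(1/((995 - 1627/7*(-13) + (8/7)*(-13)²) + 30684)) = 1/(1/((995 + 21151/7 + (8/7)*169) + 30684)) = 1/(1/((995 + 21151/7 + 1352/7) + 30684)) = 1/(1/(29468/7 + 30684)) = 1/(1/(244256/7)) = 1/(7/244256) = 244256/7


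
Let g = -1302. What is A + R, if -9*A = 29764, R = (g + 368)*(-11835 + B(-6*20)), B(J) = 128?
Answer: 98379278/9 ≈ 1.0931e+7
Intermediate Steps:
R = 10934338 (R = (-1302 + 368)*(-11835 + 128) = -934*(-11707) = 10934338)
A = -29764/9 (A = -⅑*29764 = -29764/9 ≈ -3307.1)
A + R = -29764/9 + 10934338 = 98379278/9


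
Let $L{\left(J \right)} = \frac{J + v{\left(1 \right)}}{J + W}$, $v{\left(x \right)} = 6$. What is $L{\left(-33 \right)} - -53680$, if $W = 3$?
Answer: $\frac{536809}{10} \approx 53681.0$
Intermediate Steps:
$L{\left(J \right)} = \frac{6 + J}{3 + J}$ ($L{\left(J \right)} = \frac{J + 6}{J + 3} = \frac{6 + J}{3 + J}$)
$L{\left(-33 \right)} - -53680 = \frac{6 - 33}{3 - 33} - -53680 = \frac{1}{-30} \left(-27\right) + 53680 = \left(- \frac{1}{30}\right) \left(-27\right) + 53680 = \frac{9}{10} + 53680 = \frac{536809}{10}$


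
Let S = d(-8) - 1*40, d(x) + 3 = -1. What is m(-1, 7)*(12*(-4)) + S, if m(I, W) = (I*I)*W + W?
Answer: -716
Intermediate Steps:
d(x) = -4 (d(x) = -3 - 1 = -4)
m(I, W) = W + W*I**2 (m(I, W) = I**2*W + W = W*I**2 + W = W + W*I**2)
S = -44 (S = -4 - 1*40 = -4 - 40 = -44)
m(-1, 7)*(12*(-4)) + S = (7*(1 + (-1)**2))*(12*(-4)) - 44 = (7*(1 + 1))*(-48) - 44 = (7*2)*(-48) - 44 = 14*(-48) - 44 = -672 - 44 = -716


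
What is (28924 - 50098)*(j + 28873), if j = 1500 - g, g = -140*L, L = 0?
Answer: -643117902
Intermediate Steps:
g = 0 (g = -140*0 = 0)
j = 1500 (j = 1500 - 1*0 = 1500 + 0 = 1500)
(28924 - 50098)*(j + 28873) = (28924 - 50098)*(1500 + 28873) = -21174*30373 = -643117902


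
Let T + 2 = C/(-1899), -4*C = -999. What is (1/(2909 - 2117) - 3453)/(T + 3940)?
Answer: -577037525/658065078 ≈ -0.87687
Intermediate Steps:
C = 999/4 (C = -1/4*(-999) = 999/4 ≈ 249.75)
T = -1799/844 (T = -2 + (999/4)/(-1899) = -2 + (999/4)*(-1/1899) = -2 - 111/844 = -1799/844 ≈ -2.1315)
(1/(2909 - 2117) - 3453)/(T + 3940) = (1/(2909 - 2117) - 3453)/(-1799/844 + 3940) = (1/792 - 3453)/(3323561/844) = (1/792 - 3453)*(844/3323561) = -2734775/792*844/3323561 = -577037525/658065078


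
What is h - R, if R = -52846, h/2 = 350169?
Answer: 753184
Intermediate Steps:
h = 700338 (h = 2*350169 = 700338)
h - R = 700338 - 1*(-52846) = 700338 + 52846 = 753184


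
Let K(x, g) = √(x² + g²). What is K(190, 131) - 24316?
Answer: -24316 + √53261 ≈ -24085.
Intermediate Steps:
K(x, g) = √(g² + x²)
K(190, 131) - 24316 = √(131² + 190²) - 24316 = √(17161 + 36100) - 24316 = √53261 - 24316 = -24316 + √53261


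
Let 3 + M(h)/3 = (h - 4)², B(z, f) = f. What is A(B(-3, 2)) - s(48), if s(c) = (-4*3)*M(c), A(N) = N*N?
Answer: 69592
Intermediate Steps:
M(h) = -9 + 3*(-4 + h)² (M(h) = -9 + 3*(h - 4)² = -9 + 3*(-4 + h)²)
A(N) = N²
s(c) = 108 - 36*(-4 + c)² (s(c) = (-4*3)*(-9 + 3*(-4 + c)²) = -12*(-9 + 3*(-4 + c)²) = 108 - 36*(-4 + c)²)
A(B(-3, 2)) - s(48) = 2² - (108 - 36*(-4 + 48)²) = 4 - (108 - 36*44²) = 4 - (108 - 36*1936) = 4 - (108 - 69696) = 4 - 1*(-69588) = 4 + 69588 = 69592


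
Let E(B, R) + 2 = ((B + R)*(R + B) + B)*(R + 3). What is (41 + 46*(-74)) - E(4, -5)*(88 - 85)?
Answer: -3327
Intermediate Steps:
E(B, R) = -2 + (3 + R)*(B + (B + R)**2) (E(B, R) = -2 + ((B + R)*(R + B) + B)*(R + 3) = -2 + ((B + R)*(B + R) + B)*(3 + R) = -2 + ((B + R)**2 + B)*(3 + R) = -2 + (B + (B + R)**2)*(3 + R) = -2 + (3 + R)*(B + (B + R)**2))
(41 + 46*(-74)) - E(4, -5)*(88 - 85) = (41 + 46*(-74)) - (-2 + 3*4 + 3*(4 - 5)**2 + 4*(-5) - 5*(4 - 5)**2)*(88 - 85) = (41 - 3404) - (-2 + 12 + 3*(-1)**2 - 20 - 5*(-1)**2)*3 = -3363 - (-2 + 12 + 3*1 - 20 - 5*1)*3 = -3363 - (-2 + 12 + 3 - 20 - 5)*3 = -3363 - (-12)*3 = -3363 - 1*(-36) = -3363 + 36 = -3327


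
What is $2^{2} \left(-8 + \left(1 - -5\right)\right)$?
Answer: $-8$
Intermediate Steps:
$2^{2} \left(-8 + \left(1 - -5\right)\right) = 4 \left(-8 + \left(1 + 5\right)\right) = 4 \left(-8 + 6\right) = 4 \left(-2\right) = -8$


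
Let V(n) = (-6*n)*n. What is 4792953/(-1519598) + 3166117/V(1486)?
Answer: -34156951458847/10066710675624 ≈ -3.3931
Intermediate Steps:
V(n) = -6*n²
4792953/(-1519598) + 3166117/V(1486) = 4792953/(-1519598) + 3166117/((-6*1486²)) = 4792953*(-1/1519598) + 3166117/((-6*2208196)) = -4792953/1519598 + 3166117/(-13249176) = -4792953/1519598 + 3166117*(-1/13249176) = -4792953/1519598 - 3166117/13249176 = -34156951458847/10066710675624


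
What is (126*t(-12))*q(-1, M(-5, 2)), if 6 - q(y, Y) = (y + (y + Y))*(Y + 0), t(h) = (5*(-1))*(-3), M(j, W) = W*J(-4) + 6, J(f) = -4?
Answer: -3780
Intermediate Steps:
M(j, W) = 6 - 4*W (M(j, W) = W*(-4) + 6 = -4*W + 6 = 6 - 4*W)
t(h) = 15 (t(h) = -5*(-3) = 15)
q(y, Y) = 6 - Y*(Y + 2*y) (q(y, Y) = 6 - (y + (y + Y))*(Y + 0) = 6 - (y + (Y + y))*Y = 6 - (Y + 2*y)*Y = 6 - Y*(Y + 2*y))
(126*t(-12))*q(-1, M(-5, 2)) = (126*15)*(6 - (6 - 4*2)**2 - 2*(6 - 4*2)*(-1)) = 1890*(6 - (6 - 8)**2 - 2*(6 - 8)*(-1)) = 1890*(6 - 1*(-2)**2 - 2*(-2)*(-1)) = 1890*(6 - 1*4 - 4) = 1890*(6 - 4 - 4) = 1890*(-2) = -3780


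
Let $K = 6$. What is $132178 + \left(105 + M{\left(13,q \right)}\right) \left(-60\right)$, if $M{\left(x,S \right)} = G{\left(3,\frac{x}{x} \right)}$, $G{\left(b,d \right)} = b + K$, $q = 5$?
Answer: $125338$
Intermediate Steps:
$G{\left(b,d \right)} = 6 + b$ ($G{\left(b,d \right)} = b + 6 = 6 + b$)
$M{\left(x,S \right)} = 9$ ($M{\left(x,S \right)} = 6 + 3 = 9$)
$132178 + \left(105 + M{\left(13,q \right)}\right) \left(-60\right) = 132178 + \left(105 + 9\right) \left(-60\right) = 132178 + 114 \left(-60\right) = 132178 - 6840 = 125338$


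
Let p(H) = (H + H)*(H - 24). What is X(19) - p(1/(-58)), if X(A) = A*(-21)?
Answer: -672511/1682 ≈ -399.83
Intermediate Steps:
p(H) = 2*H*(-24 + H) (p(H) = (2*H)*(-24 + H) = 2*H*(-24 + H))
X(A) = -21*A
X(19) - p(1/(-58)) = -21*19 - 2*(-24 + 1/(-58))/(-58) = -399 - 2*(-1)*(-24 - 1/58)/58 = -399 - 2*(-1)*(-1393)/(58*58) = -399 - 1*1393/1682 = -399 - 1393/1682 = -672511/1682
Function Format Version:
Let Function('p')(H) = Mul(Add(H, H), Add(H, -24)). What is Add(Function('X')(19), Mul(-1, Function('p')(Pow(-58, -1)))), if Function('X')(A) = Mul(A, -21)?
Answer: Rational(-672511, 1682) ≈ -399.83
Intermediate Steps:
Function('p')(H) = Mul(2, H, Add(-24, H)) (Function('p')(H) = Mul(Mul(2, H), Add(-24, H)) = Mul(2, H, Add(-24, H)))
Function('X')(A) = Mul(-21, A)
Add(Function('X')(19), Mul(-1, Function('p')(Pow(-58, -1)))) = Add(Mul(-21, 19), Mul(-1, Mul(2, Pow(-58, -1), Add(-24, Pow(-58, -1))))) = Add(-399, Mul(-1, Mul(2, Rational(-1, 58), Add(-24, Rational(-1, 58))))) = Add(-399, Mul(-1, Mul(2, Rational(-1, 58), Rational(-1393, 58)))) = Add(-399, Mul(-1, Rational(1393, 1682))) = Add(-399, Rational(-1393, 1682)) = Rational(-672511, 1682)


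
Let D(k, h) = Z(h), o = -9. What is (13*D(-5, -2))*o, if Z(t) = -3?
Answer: 351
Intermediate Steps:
D(k, h) = -3
(13*D(-5, -2))*o = (13*(-3))*(-9) = -39*(-9) = 351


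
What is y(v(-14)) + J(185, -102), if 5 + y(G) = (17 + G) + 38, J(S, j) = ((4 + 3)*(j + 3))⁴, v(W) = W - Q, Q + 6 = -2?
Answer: 230639102045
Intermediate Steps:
Q = -8 (Q = -6 - 2 = -8)
v(W) = 8 + W (v(W) = W - 1*(-8) = W + 8 = 8 + W)
J(S, j) = (21 + 7*j)⁴ (J(S, j) = (7*(3 + j))⁴ = (21 + 7*j)⁴)
y(G) = 50 + G (y(G) = -5 + ((17 + G) + 38) = -5 + (55 + G) = 50 + G)
y(v(-14)) + J(185, -102) = (50 + (8 - 14)) + 2401*(3 - 102)⁴ = (50 - 6) + 2401*(-99)⁴ = 44 + 2401*96059601 = 44 + 230639102001 = 230639102045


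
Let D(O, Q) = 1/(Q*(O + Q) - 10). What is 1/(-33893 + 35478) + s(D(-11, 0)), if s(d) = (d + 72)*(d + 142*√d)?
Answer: -227903/31700 + 51049*I*√10/50 ≈ -7.1894 + 3228.6*I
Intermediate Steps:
D(O, Q) = 1/(-10 + Q*(O + Q))
s(d) = (72 + d)*(d + 142*√d)
1/(-33893 + 35478) + s(D(-11, 0)) = 1/(-33893 + 35478) + ((1/(-10 + 0² - 11*0))² + 72/(-10 + 0² - 11*0) + 142*(1/(-10 + 0² - 11*0))^(3/2) + 10224*√(1/(-10 + 0² - 11*0))) = 1/1585 + ((1/(-10 + 0 + 0))² + 72/(-10 + 0 + 0) + 142*(1/(-10 + 0 + 0))^(3/2) + 10224*√(1/(-10 + 0 + 0))) = 1/1585 + ((1/(-10))² + 72/(-10) + 142*(1/(-10))^(3/2) + 10224*√(1/(-10))) = 1/1585 + ((-⅒)² + 72*(-⅒) + 142*(-⅒)^(3/2) + 10224*√(-⅒)) = 1/1585 + (1/100 - 36/5 + 142*(-I*√10/100) + 10224*(I*√10/10)) = 1/1585 + (1/100 - 36/5 - 71*I*√10/50 + 5112*I*√10/5) = 1/1585 + (-719/100 + 51049*I*√10/50) = -227903/31700 + 51049*I*√10/50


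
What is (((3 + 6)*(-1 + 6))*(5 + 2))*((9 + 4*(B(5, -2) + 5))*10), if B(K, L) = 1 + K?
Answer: 166950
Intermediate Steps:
(((3 + 6)*(-1 + 6))*(5 + 2))*((9 + 4*(B(5, -2) + 5))*10) = (((3 + 6)*(-1 + 6))*(5 + 2))*((9 + 4*((1 + 5) + 5))*10) = ((9*5)*7)*((9 + 4*(6 + 5))*10) = (45*7)*((9 + 4*11)*10) = 315*((9 + 44)*10) = 315*(53*10) = 315*530 = 166950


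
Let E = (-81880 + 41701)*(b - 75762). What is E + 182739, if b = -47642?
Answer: 4958432055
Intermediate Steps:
E = 4958249316 (E = (-81880 + 41701)*(-47642 - 75762) = -40179*(-123404) = 4958249316)
E + 182739 = 4958249316 + 182739 = 4958432055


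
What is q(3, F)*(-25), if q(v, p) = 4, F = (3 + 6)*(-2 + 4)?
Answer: -100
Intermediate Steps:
F = 18 (F = 9*2 = 18)
q(3, F)*(-25) = 4*(-25) = -100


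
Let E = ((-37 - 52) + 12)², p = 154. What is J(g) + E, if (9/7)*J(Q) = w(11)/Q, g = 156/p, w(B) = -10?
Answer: 2078384/351 ≈ 5921.3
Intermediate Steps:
g = 78/77 (g = 156/154 = 156*(1/154) = 78/77 ≈ 1.0130)
E = 5929 (E = (-89 + 12)² = (-77)² = 5929)
J(Q) = -70/(9*Q) (J(Q) = 7*(-10/Q)/9 = -70/(9*Q))
J(g) + E = -70/(9*78/77) + 5929 = -70/9*77/78 + 5929 = -2695/351 + 5929 = 2078384/351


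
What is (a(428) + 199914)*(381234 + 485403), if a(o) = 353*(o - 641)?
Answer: 108091299825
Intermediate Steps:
a(o) = -226273 + 353*o (a(o) = 353*(-641 + o) = -226273 + 353*o)
(a(428) + 199914)*(381234 + 485403) = ((-226273 + 353*428) + 199914)*(381234 + 485403) = ((-226273 + 151084) + 199914)*866637 = (-75189 + 199914)*866637 = 124725*866637 = 108091299825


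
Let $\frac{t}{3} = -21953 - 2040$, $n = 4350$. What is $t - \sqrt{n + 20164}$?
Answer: $-71979 - \sqrt{24514} \approx -72136.0$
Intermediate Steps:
$t = -71979$ ($t = 3 \left(-21953 - 2040\right) = 3 \left(-23993\right) = -71979$)
$t - \sqrt{n + 20164} = -71979 - \sqrt{4350 + 20164} = -71979 - \sqrt{24514}$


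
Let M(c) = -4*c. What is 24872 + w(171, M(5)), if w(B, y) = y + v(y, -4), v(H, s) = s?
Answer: 24848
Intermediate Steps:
w(B, y) = -4 + y (w(B, y) = y - 4 = -4 + y)
24872 + w(171, M(5)) = 24872 + (-4 - 4*5) = 24872 + (-4 - 20) = 24872 - 24 = 24848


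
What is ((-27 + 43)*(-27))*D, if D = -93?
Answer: 40176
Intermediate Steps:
((-27 + 43)*(-27))*D = ((-27 + 43)*(-27))*(-93) = (16*(-27))*(-93) = -432*(-93) = 40176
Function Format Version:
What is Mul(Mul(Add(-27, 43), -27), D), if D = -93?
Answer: 40176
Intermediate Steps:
Mul(Mul(Add(-27, 43), -27), D) = Mul(Mul(Add(-27, 43), -27), -93) = Mul(Mul(16, -27), -93) = Mul(-432, -93) = 40176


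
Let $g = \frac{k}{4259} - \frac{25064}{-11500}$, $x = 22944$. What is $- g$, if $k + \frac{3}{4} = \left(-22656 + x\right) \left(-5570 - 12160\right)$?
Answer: $\frac{58615021049}{48978500} \approx 1196.8$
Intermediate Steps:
$k = - \frac{20424963}{4}$ ($k = - \frac{3}{4} + \left(-22656 + 22944\right) \left(-5570 - 12160\right) = - \frac{3}{4} + 288 \left(-17730\right) = - \frac{3}{4} - 5106240 = - \frac{20424963}{4} \approx -5.1062 \cdot 10^{6}$)
$g = - \frac{58615021049}{48978500}$ ($g = - \frac{20424963}{4 \cdot 4259} - \frac{25064}{-11500} = \left(- \frac{20424963}{4}\right) \frac{1}{4259} - - \frac{6266}{2875} = - \frac{20424963}{17036} + \frac{6266}{2875} = - \frac{58615021049}{48978500} \approx -1196.8$)
$- g = \left(-1\right) \left(- \frac{58615021049}{48978500}\right) = \frac{58615021049}{48978500}$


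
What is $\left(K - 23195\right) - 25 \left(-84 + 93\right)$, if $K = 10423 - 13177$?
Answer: $-26174$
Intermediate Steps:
$K = -2754$
$\left(K - 23195\right) - 25 \left(-84 + 93\right) = \left(-2754 - 23195\right) - 25 \left(-84 + 93\right) = -25949 - 225 = -26174$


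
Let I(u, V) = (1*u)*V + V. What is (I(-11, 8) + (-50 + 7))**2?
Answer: 15129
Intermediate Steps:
I(u, V) = V + V*u (I(u, V) = u*V + V = V*u + V = V + V*u)
(I(-11, 8) + (-50 + 7))**2 = (8*(1 - 11) + (-50 + 7))**2 = (8*(-10) - 43)**2 = (-80 - 43)**2 = (-123)**2 = 15129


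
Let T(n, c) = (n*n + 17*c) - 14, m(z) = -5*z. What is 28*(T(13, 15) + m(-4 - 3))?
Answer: 12460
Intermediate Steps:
T(n, c) = -14 + n² + 17*c (T(n, c) = (n² + 17*c) - 14 = -14 + n² + 17*c)
28*(T(13, 15) + m(-4 - 3)) = 28*((-14 + 13² + 17*15) - 5*(-4 - 3)) = 28*((-14 + 169 + 255) - 5*(-7)) = 28*(410 + 35) = 28*445 = 12460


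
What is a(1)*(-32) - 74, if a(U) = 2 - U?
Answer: -106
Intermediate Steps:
a(1)*(-32) - 74 = (2 - 1*1)*(-32) - 74 = (2 - 1)*(-32) - 74 = 1*(-32) - 74 = -32 - 74 = -106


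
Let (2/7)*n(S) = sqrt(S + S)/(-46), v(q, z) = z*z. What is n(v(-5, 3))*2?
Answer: -21*sqrt(2)/46 ≈ -0.64562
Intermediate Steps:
v(q, z) = z**2
n(S) = -7*sqrt(2)*sqrt(S)/92 (n(S) = 7*(sqrt(S + S)/(-46))/2 = 7*(sqrt(2*S)*(-1/46))/2 = 7*((sqrt(2)*sqrt(S))*(-1/46))/2 = 7*(-sqrt(2)*sqrt(S)/46)/2 = -7*sqrt(2)*sqrt(S)/92)
n(v(-5, 3))*2 = -7*sqrt(2)*sqrt(3**2)/92*2 = -7*sqrt(2)*sqrt(9)/92*2 = -7/92*sqrt(2)*3*2 = -21*sqrt(2)/92*2 = -21*sqrt(2)/46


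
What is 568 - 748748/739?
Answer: -328996/739 ≈ -445.19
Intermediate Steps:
568 - 748748/739 = -328996/739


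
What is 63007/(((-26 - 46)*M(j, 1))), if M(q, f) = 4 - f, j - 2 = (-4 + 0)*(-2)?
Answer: -63007/216 ≈ -291.70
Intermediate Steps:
j = 10 (j = 2 + (-4 + 0)*(-2) = 2 - 4*(-2) = 2 + 8 = 10)
63007/(((-26 - 46)*M(j, 1))) = 63007/(((-26 - 46)*(4 - 1*1))) = 63007/((-72*(4 - 1))) = 63007/((-72*3)) = 63007/(-216) = 63007*(-1/216) = -63007/216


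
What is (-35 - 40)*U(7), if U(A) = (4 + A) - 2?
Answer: -675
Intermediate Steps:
U(A) = 2 + A
(-35 - 40)*U(7) = (-35 - 40)*(2 + 7) = -75*9 = -675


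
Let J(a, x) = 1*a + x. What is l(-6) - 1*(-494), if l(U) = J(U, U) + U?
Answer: 476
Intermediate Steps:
J(a, x) = a + x
l(U) = 3*U (l(U) = (U + U) + U = 2*U + U = 3*U)
l(-6) - 1*(-494) = 3*(-6) - 1*(-494) = -18 + 494 = 476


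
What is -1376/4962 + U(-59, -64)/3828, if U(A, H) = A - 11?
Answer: -155963/527626 ≈ -0.29559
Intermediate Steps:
U(A, H) = -11 + A
-1376/4962 + U(-59, -64)/3828 = -1376/4962 + (-11 - 59)/3828 = -1376*1/4962 - 70*1/3828 = -688/2481 - 35/1914 = -155963/527626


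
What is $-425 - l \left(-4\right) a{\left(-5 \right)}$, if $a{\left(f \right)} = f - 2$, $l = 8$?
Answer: $-649$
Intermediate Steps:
$a{\left(f \right)} = -2 + f$
$-425 - l \left(-4\right) a{\left(-5 \right)} = -425 - 8 \left(-4\right) \left(-2 - 5\right) = -425 - \left(-32\right) \left(-7\right) = -425 - 224 = -649$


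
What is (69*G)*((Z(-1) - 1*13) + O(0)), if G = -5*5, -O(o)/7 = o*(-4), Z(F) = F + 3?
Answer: 18975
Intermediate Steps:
Z(F) = 3 + F
O(o) = 28*o (O(o) = -7*o*(-4) = -(-28)*o = 28*o)
G = -25
(69*G)*((Z(-1) - 1*13) + O(0)) = (69*(-25))*(((3 - 1) - 1*13) + 28*0) = -1725*((2 - 13) + 0) = -1725*(-11 + 0) = -1725*(-11) = 18975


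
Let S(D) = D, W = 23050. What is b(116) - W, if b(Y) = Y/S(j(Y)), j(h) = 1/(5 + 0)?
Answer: -22470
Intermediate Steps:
j(h) = 1/5
b(Y) = 5*Y (b(Y) = Y/(1/5) = Y*5 = 5*Y)
b(116) - W = 5*116 - 1*23050 = 580 - 23050 = -22470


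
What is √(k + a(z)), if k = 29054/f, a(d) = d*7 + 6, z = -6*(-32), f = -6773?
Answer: 8*√964570022/6773 ≈ 36.684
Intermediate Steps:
z = 192
a(d) = 6 + 7*d (a(d) = 7*d + 6 = 6 + 7*d)
k = -29054/6773 (k = 29054/(-6773) = 29054*(-1/6773) = -29054/6773 ≈ -4.2897)
√(k + a(z)) = √(-29054/6773 + (6 + 7*192)) = √(-29054/6773 + (6 + 1344)) = √(-29054/6773 + 1350) = √(9114496/6773) = 8*√964570022/6773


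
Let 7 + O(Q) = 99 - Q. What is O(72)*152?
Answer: 3040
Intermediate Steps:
O(Q) = 92 - Q (O(Q) = -7 + (99 - Q) = 92 - Q)
O(72)*152 = (92 - 1*72)*152 = (92 - 72)*152 = 20*152 = 3040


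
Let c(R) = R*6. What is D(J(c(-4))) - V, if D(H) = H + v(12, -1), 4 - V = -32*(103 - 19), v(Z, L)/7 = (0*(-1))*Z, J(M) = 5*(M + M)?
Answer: -2932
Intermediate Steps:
c(R) = 6*R
J(M) = 10*M (J(M) = 5*(2*M) = 10*M)
v(Z, L) = 0 (v(Z, L) = 7*((0*(-1))*Z) = 7*(0*Z) = 7*0 = 0)
V = 2692 (V = 4 - (-32)*(103 - 19) = 4 - (-32)*84 = 4 - 1*(-2688) = 4 + 2688 = 2692)
D(H) = H (D(H) = H + 0 = H)
D(J(c(-4))) - V = 10*(6*(-4)) - 1*2692 = 10*(-24) - 2692 = -240 - 2692 = -2932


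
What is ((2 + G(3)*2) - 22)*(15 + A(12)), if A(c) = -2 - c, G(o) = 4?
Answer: -12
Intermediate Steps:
((2 + G(3)*2) - 22)*(15 + A(12)) = ((2 + 4*2) - 22)*(15 + (-2 - 1*12)) = ((2 + 8) - 22)*(15 + (-2 - 12)) = (10 - 22)*(15 - 14) = -12*1 = -12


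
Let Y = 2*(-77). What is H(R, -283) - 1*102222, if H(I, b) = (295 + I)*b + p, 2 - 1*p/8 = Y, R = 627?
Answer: -361900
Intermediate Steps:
Y = -154
p = 1248 (p = 16 - 8*(-154) = 16 + 1232 = 1248)
H(I, b) = 1248 + b*(295 + I) (H(I, b) = (295 + I)*b + 1248 = b*(295 + I) + 1248 = 1248 + b*(295 + I))
H(R, -283) - 1*102222 = (1248 + 295*(-283) + 627*(-283)) - 1*102222 = (1248 - 83485 - 177441) - 102222 = -259678 - 102222 = -361900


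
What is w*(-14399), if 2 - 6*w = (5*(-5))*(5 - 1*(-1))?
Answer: -1094324/3 ≈ -3.6477e+5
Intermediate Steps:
w = 76/3 (w = 1/3 - 5*(-5)*(5 - 1*(-1))/6 = 1/3 - (-25)*(5 + 1)/6 = 1/3 - (-25)*6/6 = 1/3 - 1/6*(-150) = 1/3 + 25 = 76/3 ≈ 25.333)
w*(-14399) = (76/3)*(-14399) = -1094324/3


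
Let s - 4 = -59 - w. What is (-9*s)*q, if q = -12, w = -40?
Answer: -1620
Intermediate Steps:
s = -15 (s = 4 + (-59 - 1*(-40)) = 4 + (-59 + 40) = 4 - 19 = -15)
(-9*s)*q = -9*(-15)*(-12) = 135*(-12) = -1620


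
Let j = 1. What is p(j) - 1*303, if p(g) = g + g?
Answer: -301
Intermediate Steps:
p(g) = 2*g
p(j) - 1*303 = 2*1 - 1*303 = 2 - 303 = -301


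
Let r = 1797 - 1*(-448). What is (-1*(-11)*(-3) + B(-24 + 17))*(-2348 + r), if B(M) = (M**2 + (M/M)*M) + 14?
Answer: -2369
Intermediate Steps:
r = 2245 (r = 1797 + 448 = 2245)
B(M) = 14 + M + M**2 (B(M) = (M**2 + 1*M) + 14 = (M**2 + M) + 14 = (M + M**2) + 14 = 14 + M + M**2)
(-1*(-11)*(-3) + B(-24 + 17))*(-2348 + r) = (-1*(-11)*(-3) + (14 + (-24 + 17) + (-24 + 17)**2))*(-2348 + 2245) = (11*(-3) + (14 - 7 + (-7)**2))*(-103) = (-33 + (14 - 7 + 49))*(-103) = (-33 + 56)*(-103) = 23*(-103) = -2369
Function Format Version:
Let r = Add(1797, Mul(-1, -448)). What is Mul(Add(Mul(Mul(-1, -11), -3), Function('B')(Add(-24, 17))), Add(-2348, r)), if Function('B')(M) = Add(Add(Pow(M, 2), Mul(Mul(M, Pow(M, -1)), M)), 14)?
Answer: -2369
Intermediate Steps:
r = 2245 (r = Add(1797, 448) = 2245)
Function('B')(M) = Add(14, M, Pow(M, 2)) (Function('B')(M) = Add(Add(Pow(M, 2), Mul(1, M)), 14) = Add(Add(Pow(M, 2), M), 14) = Add(Add(M, Pow(M, 2)), 14) = Add(14, M, Pow(M, 2)))
Mul(Add(Mul(Mul(-1, -11), -3), Function('B')(Add(-24, 17))), Add(-2348, r)) = Mul(Add(Mul(Mul(-1, -11), -3), Add(14, Add(-24, 17), Pow(Add(-24, 17), 2))), Add(-2348, 2245)) = Mul(Add(Mul(11, -3), Add(14, -7, Pow(-7, 2))), -103) = Mul(Add(-33, Add(14, -7, 49)), -103) = Mul(Add(-33, 56), -103) = Mul(23, -103) = -2369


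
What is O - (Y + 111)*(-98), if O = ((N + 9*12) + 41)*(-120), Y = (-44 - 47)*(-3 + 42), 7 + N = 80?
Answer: -363564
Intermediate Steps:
N = 73 (N = -7 + 80 = 73)
Y = -3549 (Y = -91*39 = -3549)
O = -26640 (O = ((73 + 9*12) + 41)*(-120) = ((73 + 108) + 41)*(-120) = (181 + 41)*(-120) = 222*(-120) = -26640)
O - (Y + 111)*(-98) = -26640 - (-3549 + 111)*(-98) = -26640 - (-3438)*(-98) = -26640 - 1*336924 = -26640 - 336924 = -363564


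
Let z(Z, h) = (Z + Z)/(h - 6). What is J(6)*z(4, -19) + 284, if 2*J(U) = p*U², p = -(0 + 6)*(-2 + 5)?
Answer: 9692/25 ≈ 387.68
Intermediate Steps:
p = -18 (p = -6*3 = -1*18 = -18)
z(Z, h) = 2*Z/(-6 + h) (z(Z, h) = (2*Z)/(-6 + h) = 2*Z/(-6 + h))
J(U) = -9*U² (J(U) = (-18*U²)/2 = -9*U²)
J(6)*z(4, -19) + 284 = (-9*6²)*(2*4/(-6 - 19)) + 284 = (-9*36)*(2*4/(-25)) + 284 = -648*4*(-1)/25 + 284 = -324*(-8/25) + 284 = 2592/25 + 284 = 9692/25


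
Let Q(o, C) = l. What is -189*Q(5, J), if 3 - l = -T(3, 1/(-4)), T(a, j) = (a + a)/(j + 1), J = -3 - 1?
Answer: -2079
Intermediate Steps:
J = -4
T(a, j) = 2*a/(1 + j) (T(a, j) = (2*a)/(1 + j) = 2*a/(1 + j))
l = 11 (l = 3 - (-1)*2*3/(1 + 1/(-4)) = 3 - (-1)*2*3/(1 - 1/4) = 3 - (-1)*2*3/(3/4) = 3 - (-1)*2*3*(4/3) = 3 - (-1)*8 = 3 - 1*(-8) = 3 + 8 = 11)
Q(o, C) = 11
-189*Q(5, J) = -189*11 = -2079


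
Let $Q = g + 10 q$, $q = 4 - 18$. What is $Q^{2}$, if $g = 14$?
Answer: $15876$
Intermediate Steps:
$q = -14$ ($q = 4 - 18 = -14$)
$Q = -126$ ($Q = 14 + 10 \left(-14\right) = 14 - 140 = -126$)
$Q^{2} = \left(-126\right)^{2} = 15876$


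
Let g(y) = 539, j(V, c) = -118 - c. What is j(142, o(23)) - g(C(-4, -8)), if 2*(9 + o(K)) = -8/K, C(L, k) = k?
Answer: -14900/23 ≈ -647.83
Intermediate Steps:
o(K) = -9 - 4/K (o(K) = -9 + (-8/K)/2 = -9 - 4/K)
j(142, o(23)) - g(C(-4, -8)) = (-118 - (-9 - 4/23)) - 1*539 = (-118 - (-9 - 4*1/23)) - 539 = (-118 - (-9 - 4/23)) - 539 = (-118 - 1*(-211/23)) - 539 = (-118 + 211/23) - 539 = -2503/23 - 539 = -14900/23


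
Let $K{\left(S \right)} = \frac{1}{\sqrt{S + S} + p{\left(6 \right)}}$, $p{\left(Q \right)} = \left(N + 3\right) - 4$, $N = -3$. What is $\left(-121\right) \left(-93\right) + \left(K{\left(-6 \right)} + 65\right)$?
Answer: $\frac{79225}{7} - \frac{i \sqrt{3}}{14} \approx 11318.0 - 0.12372 i$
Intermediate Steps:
$p{\left(Q \right)} = -4$ ($p{\left(Q \right)} = \left(-3 + 3\right) - 4 = 0 - 4 = -4$)
$K{\left(S \right)} = \frac{1}{-4 + \sqrt{2} \sqrt{S}}$ ($K{\left(S \right)} = \frac{1}{\sqrt{S + S} - 4} = \frac{1}{\sqrt{2 S} - 4} = \frac{1}{\sqrt{2} \sqrt{S} - 4} = \frac{1}{-4 + \sqrt{2} \sqrt{S}}$)
$\left(-121\right) \left(-93\right) + \left(K{\left(-6 \right)} + 65\right) = \left(-121\right) \left(-93\right) + \left(\frac{1}{-4 + \sqrt{2} \sqrt{-6}} + 65\right) = 11253 + \left(\frac{1}{-4 + \sqrt{2} i \sqrt{6}} + 65\right) = 11253 + \left(\frac{1}{-4 + 2 i \sqrt{3}} + 65\right) = 11253 + \left(65 + \frac{1}{-4 + 2 i \sqrt{3}}\right) = 11318 + \frac{1}{-4 + 2 i \sqrt{3}}$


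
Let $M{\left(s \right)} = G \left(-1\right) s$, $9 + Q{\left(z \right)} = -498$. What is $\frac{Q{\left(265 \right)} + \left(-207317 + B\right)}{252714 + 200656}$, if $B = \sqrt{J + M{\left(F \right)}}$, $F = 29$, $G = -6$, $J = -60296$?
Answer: $- \frac{103912}{226685} + \frac{i \sqrt{60122}}{453370} \approx -0.4584 + 0.00054083 i$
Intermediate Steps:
$Q{\left(z \right)} = -507$ ($Q{\left(z \right)} = -9 - 498 = -507$)
$M{\left(s \right)} = 6 s$ ($M{\left(s \right)} = \left(-6\right) \left(-1\right) s = 6 s$)
$B = i \sqrt{60122}$ ($B = \sqrt{-60296 + 6 \cdot 29} = \sqrt{-60296 + 174} = \sqrt{-60122} = i \sqrt{60122} \approx 245.2 i$)
$\frac{Q{\left(265 \right)} + \left(-207317 + B\right)}{252714 + 200656} = \frac{-507 - \left(207317 - i \sqrt{60122}\right)}{252714 + 200656} = \frac{-207824 + i \sqrt{60122}}{453370} = \left(-207824 + i \sqrt{60122}\right) \frac{1}{453370} = - \frac{103912}{226685} + \frac{i \sqrt{60122}}{453370}$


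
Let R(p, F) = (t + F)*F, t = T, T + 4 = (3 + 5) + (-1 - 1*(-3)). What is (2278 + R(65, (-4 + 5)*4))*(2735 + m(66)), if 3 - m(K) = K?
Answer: 6193696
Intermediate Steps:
m(K) = 3 - K
T = 6 (T = -4 + ((3 + 5) + (-1 - 1*(-3))) = -4 + (8 + (-1 + 3)) = -4 + (8 + 2) = -4 + 10 = 6)
t = 6
R(p, F) = F*(6 + F) (R(p, F) = (6 + F)*F = F*(6 + F))
(2278 + R(65, (-4 + 5)*4))*(2735 + m(66)) = (2278 + ((-4 + 5)*4)*(6 + (-4 + 5)*4))*(2735 + (3 - 1*66)) = (2278 + (1*4)*(6 + 1*4))*(2735 + (3 - 66)) = (2278 + 4*(6 + 4))*(2735 - 63) = (2278 + 4*10)*2672 = (2278 + 40)*2672 = 2318*2672 = 6193696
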